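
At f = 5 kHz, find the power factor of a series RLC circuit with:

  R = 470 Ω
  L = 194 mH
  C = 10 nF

Step 1 — Angular frequency: ω = 2π·f = 2π·5000 = 3.142e+04 rad/s.
Step 2 — Component impedances:
  R: Z = R = 470 Ω
  L: Z = jωL = j·3.142e+04·0.194 = 0 + j6095 Ω
  C: Z = 1/(jωC) = -j/(ω·C) = 0 - j3183 Ω
Step 3 — Series combination: Z_total = R + L + C = 470 + j2912 Ω = 2949∠80.8° Ω.
Step 4 — Power factor: PF = cos(φ) = Re(Z)/|Z| = 470/2949 = 0.1594.
Step 5 — Type: Im(Z) = 2912 ⇒ lagging (phase φ = 80.8°).

PF = 0.1594 (lagging, φ = 80.8°)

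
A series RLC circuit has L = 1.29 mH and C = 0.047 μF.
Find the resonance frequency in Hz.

Step 1 — Resonance condition Im(Z)=0 gives ω₀ = 1/√(LC).
Step 2 — ω₀ = 1/√(0.00129·4.7e-08) = 1.284e+05 rad/s.
Step 3 — f₀ = ω₀/(2π) = 2.044e+04 Hz.

f₀ = 2.044e+04 Hz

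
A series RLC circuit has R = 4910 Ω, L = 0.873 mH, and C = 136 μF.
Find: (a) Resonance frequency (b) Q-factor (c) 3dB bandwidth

Step 1 — Resonance: ω₀ = 1/√(LC) = 1/√(0.000873·0.000136) = 2902 rad/s.
Step 2 — f₀ = ω₀/(2π) = 461.9 Hz.
Step 3 — Series Q: Q = ω₀L/R = 2902·0.000873/4910 = 0.000516.
Step 4 — Bandwidth: Δω = ω₀/Q = 5.624e+06 rad/s; BW = Δω/(2π) = 8.951e+05 Hz.

(a) f₀ = 461.9 Hz  (b) Q = 0.000516  (c) BW = 8.951e+05 Hz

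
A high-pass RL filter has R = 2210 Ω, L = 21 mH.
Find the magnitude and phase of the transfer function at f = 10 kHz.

Step 1 — Angular frequency: ω = 2π·1e+04 = 6.283e+04 rad/s.
Step 2 — Transfer function: H(jω) = jωL/(R + jωL).
Step 3 — Numerator jωL = j·1319; denominator R + jωL = 2210 + j1319.
Step 4 — H = 0.2628 + j0.4401.
Step 5 — Magnitude: |H| = 0.5126 (-5.8 dB); phase: φ = 59.2°.

|H| = 0.5126 (-5.8 dB), φ = 59.2°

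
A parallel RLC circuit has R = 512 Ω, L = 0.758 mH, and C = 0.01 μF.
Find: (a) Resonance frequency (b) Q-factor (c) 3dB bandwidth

Step 1 — Resonance: ω₀ = 1/√(LC) = 1/√(0.000758·1e-08) = 3.632e+05 rad/s.
Step 2 — f₀ = ω₀/(2π) = 5.781e+04 Hz.
Step 3 — Parallel Q: Q = R/(ω₀L) = 512/(3.632e+05·0.000758) = 1.86.
Step 4 — Bandwidth: Δω = ω₀/Q = 1.953e+05 rad/s; BW = Δω/(2π) = 3.108e+04 Hz.

(a) f₀ = 5.781e+04 Hz  (b) Q = 1.86  (c) BW = 3.108e+04 Hz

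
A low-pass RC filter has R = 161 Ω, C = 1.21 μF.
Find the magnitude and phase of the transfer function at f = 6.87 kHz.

Step 1 — Angular frequency: ω = 2π·6870 = 4.317e+04 rad/s.
Step 2 — Transfer function: H(jω) = 1/(1 + jωRC).
Step 3 — Denominator: 1 + jωRC = 1 + j·4.317e+04·161·1.21e-06 = 1 + j8.409.
Step 4 — H = 0.01394 - j0.1173.
Step 5 — Magnitude: |H| = 0.1181 (-18.6 dB); phase: φ = -83.2°.

|H| = 0.1181 (-18.6 dB), φ = -83.2°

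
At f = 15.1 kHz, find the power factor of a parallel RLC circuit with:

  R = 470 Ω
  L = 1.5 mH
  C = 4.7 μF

Step 1 — Angular frequency: ω = 2π·f = 2π·1.51e+04 = 9.488e+04 rad/s.
Step 2 — Component impedances:
  R: Z = R = 470 Ω
  L: Z = jωL = j·9.488e+04·0.0015 = 0 + j142.3 Ω
  C: Z = 1/(jωC) = -j/(ω·C) = 0 - j2.243 Ω
Step 3 — Parallel combination: 1/Z_total = 1/R + 1/L + 1/C; Z_total = 0.01105 - j2.278 Ω = 2.278∠-89.7° Ω.
Step 4 — Power factor: PF = cos(φ) = Re(Z)/|Z| = 0.011045/2.2784 = 0.004848.
Step 5 — Type: Im(Z) = -2.278 ⇒ leading (phase φ = -89.7°).

PF = 0.004848 (leading, φ = -89.7°)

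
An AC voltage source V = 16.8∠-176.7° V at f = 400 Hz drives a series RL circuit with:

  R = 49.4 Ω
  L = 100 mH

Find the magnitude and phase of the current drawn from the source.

Step 1 — Angular frequency: ω = 2π·f = 2π·400 = 2513 rad/s.
Step 2 — Component impedances:
  R: Z = R = 49.4 Ω
  L: Z = jωL = j·2513·0.1 = 0 + j251.3 Ω
Step 3 — Series combination: Z_total = R + L = 49.4 + j251.3 Ω = 256.1∠78.9° Ω.
Step 4 — Source phasor: V = 16.8∠-176.7° V = -16.77 - j0.9671 V.
Step 5 — Ohm's law: I = V / Z_total = (-16.77 - j0.9671) / (49.4 + j251.3) = -0.01633 + j0.06352 A.
Step 6 — Convert to polar: |I| = 0.06559 A, ∠I = 104.4°.

I = 0.06559∠104.4° A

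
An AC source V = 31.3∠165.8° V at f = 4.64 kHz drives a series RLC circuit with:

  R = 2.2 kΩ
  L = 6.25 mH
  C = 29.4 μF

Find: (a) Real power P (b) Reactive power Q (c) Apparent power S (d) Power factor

Step 1 — Angular frequency: ω = 2π·f = 2π·4640 = 2.915e+04 rad/s.
Step 2 — Component impedances:
  R: Z = R = 2200 Ω
  L: Z = jωL = j·2.915e+04·0.00625 = 0 + j182.2 Ω
  C: Z = 1/(jωC) = -j/(ω·C) = 0 - j1.167 Ω
Step 3 — Series combination: Z_total = R + L + C = 2200 + j181 Ω = 2207∠4.7° Ω.
Step 4 — Source phasor: V = 31.3∠165.8° V = -30.34 + j7.678 V.
Step 5 — Current: I = V / Z = -0.01341 + j0.004594 A = 0.01418∠161.1° A.
Step 6 — Complex power: S = V·I* = 0.4423 + j0.0364 VA.
Step 7 — Real power: P = Re(S) = 0.4423 W.
Step 8 — Reactive power: Q = Im(S) = 0.0364 VAR.
Step 9 — Apparent power: |S| = 0.4438 VA.
Step 10 — Power factor: PF = P/|S| = 0.9966 (lagging).

(a) P = 0.4423 W  (b) Q = 0.0364 VAR  (c) S = 0.4438 VA  (d) PF = 0.9966 (lagging)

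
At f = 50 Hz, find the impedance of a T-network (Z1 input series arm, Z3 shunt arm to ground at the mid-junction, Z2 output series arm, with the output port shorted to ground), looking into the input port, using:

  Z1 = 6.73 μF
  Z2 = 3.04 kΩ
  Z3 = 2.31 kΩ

Step 1 — Angular frequency: ω = 2π·f = 2π·50 = 314.2 rad/s.
Step 2 — Component impedances:
  Z1: Z = 1/(jωC) = -j/(ω·C) = 0 - j473 Ω
  Z2: Z = R = 3040 Ω
  Z3: Z = R = 2310 Ω
Step 3 — With the output port shorted to ground, the output series arm Z2 runs from the junction to ground; the shunt arm Z3 also runs from the junction to ground. They appear in parallel: Z3 || Z2 = 1313 Ω.
Step 4 — Series with input arm Z1: Z_in = Z1 + (Z3 || Z2) = 1313 - j473 Ω = 1395∠-19.8° Ω.

Z = 1313 - j473 Ω = 1395∠-19.8° Ω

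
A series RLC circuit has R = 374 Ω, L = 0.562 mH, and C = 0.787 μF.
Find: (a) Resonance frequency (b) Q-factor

Step 1 — Resonance condition Im(Z)=0 gives ω₀ = 1/√(LC).
Step 2 — ω₀ = 1/√(0.000562·7.87e-07) = 4.755e+04 rad/s.
Step 3 — f₀ = ω₀/(2π) = 7568 Hz.
Step 4 — Series Q: Q = ω₀L/R = 4.755e+04·0.000562/374 = 0.07145.

(a) f₀ = 7568 Hz  (b) Q = 0.07145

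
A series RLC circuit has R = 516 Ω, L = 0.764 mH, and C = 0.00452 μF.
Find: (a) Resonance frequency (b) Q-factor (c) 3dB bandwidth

Step 1 — Resonance: ω₀ = 1/√(LC) = 1/√(0.000764·4.52e-09) = 5.381e+05 rad/s.
Step 2 — f₀ = ω₀/(2π) = 8.565e+04 Hz.
Step 3 — Series Q: Q = ω₀L/R = 5.381e+05·0.000764/516 = 0.7968.
Step 4 — Bandwidth: Δω = ω₀/Q = 6.754e+05 rad/s; BW = Δω/(2π) = 1.075e+05 Hz.

(a) f₀ = 8.565e+04 Hz  (b) Q = 0.7968  (c) BW = 1.075e+05 Hz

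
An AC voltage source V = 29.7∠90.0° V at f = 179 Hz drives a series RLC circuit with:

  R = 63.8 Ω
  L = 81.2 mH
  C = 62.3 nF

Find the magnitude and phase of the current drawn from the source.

Step 1 — Angular frequency: ω = 2π·f = 2π·179 = 1125 rad/s.
Step 2 — Component impedances:
  R: Z = R = 63.8 Ω
  L: Z = jωL = j·1125·0.0812 = 0 + j91.32 Ω
  C: Z = 1/(jωC) = -j/(ω·C) = 0 - j1.427e+04 Ω
Step 3 — Series combination: Z_total = R + L + C = 63.8 - j1.418e+04 Ω = 1.418e+04∠-89.7° Ω.
Step 4 — Source phasor: V = 29.7∠90.0° V = 0 + j29.7 V.
Step 5 — Ohm's law: I = V / Z_total = (0 + j29.7) / (63.8 - j1.418e+04) = -0.002094 + j9.423e-06 A.
Step 6 — Convert to polar: |I| = 0.002094 A, ∠I = 179.7°.

I = 0.002094∠179.7° A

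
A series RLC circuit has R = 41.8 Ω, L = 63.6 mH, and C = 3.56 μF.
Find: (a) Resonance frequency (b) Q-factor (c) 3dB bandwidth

Step 1 — Resonance condition Im(Z)=0 gives ω₀ = 1/√(LC).
Step 2 — ω₀ = 1/√(0.0636·3.56e-06) = 2102 rad/s.
Step 3 — f₀ = ω₀/(2π) = 334.5 Hz.
Step 4 — Series Q: Q = ω₀L/R = 2102·0.0636/41.8 = 3.198.
Step 5 — 3dB bandwidth: Δω = ω₀/Q = 657.2 rad/s; BW = Δω/(2π) = 104.6 Hz.

(a) f₀ = 334.5 Hz  (b) Q = 3.198  (c) BW = 104.6 Hz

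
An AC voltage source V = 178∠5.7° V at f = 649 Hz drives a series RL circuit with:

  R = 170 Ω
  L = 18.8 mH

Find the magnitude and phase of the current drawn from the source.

Step 1 — Angular frequency: ω = 2π·f = 2π·649 = 4078 rad/s.
Step 2 — Component impedances:
  R: Z = R = 170 Ω
  L: Z = jωL = j·4078·0.0188 = 0 + j76.66 Ω
Step 3 — Series combination: Z_total = R + L = 170 + j76.66 Ω = 186.5∠24.3° Ω.
Step 4 — Source phasor: V = 178∠5.7° V = 177.1 + j17.68 V.
Step 5 — Ohm's law: I = V / Z_total = (177.1 + j17.68) / (170 + j76.66) = 0.9048 - j0.304 A.
Step 6 — Convert to polar: |I| = 0.9545 A, ∠I = -18.6°.

I = 0.9545∠-18.6° A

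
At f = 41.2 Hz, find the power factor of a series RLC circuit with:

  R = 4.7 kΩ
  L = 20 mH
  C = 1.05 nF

Step 1 — Angular frequency: ω = 2π·f = 2π·41.2 = 258.9 rad/s.
Step 2 — Component impedances:
  R: Z = R = 4700 Ω
  L: Z = jωL = j·258.9·0.02 = 0 + j5.177 Ω
  C: Z = 1/(jωC) = -j/(ω·C) = 0 - j3.679e+06 Ω
Step 3 — Series combination: Z_total = R + L + C = 4700 - j3.679e+06 Ω = 3.679e+06∠-89.9° Ω.
Step 4 — Power factor: PF = cos(φ) = Re(Z)/|Z| = 4700/3.679e+06 = 0.001278.
Step 5 — Type: Im(Z) = -3.679e+06 ⇒ leading (phase φ = -89.9°).

PF = 0.001278 (leading, φ = -89.9°)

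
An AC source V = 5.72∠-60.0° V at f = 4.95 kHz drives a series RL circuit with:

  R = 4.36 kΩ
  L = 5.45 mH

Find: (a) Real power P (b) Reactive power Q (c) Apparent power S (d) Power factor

Step 1 — Angular frequency: ω = 2π·f = 2π·4950 = 3.11e+04 rad/s.
Step 2 — Component impedances:
  R: Z = R = 4360 Ω
  L: Z = jωL = j·3.11e+04·0.00545 = 0 + j169.5 Ω
Step 3 — Series combination: Z_total = R + L = 4360 + j169.5 Ω = 4363∠2.2° Ω.
Step 4 — Source phasor: V = 5.72∠-60.0° V = 2.86 - j4.954 V.
Step 5 — Current: I = V / Z = 0.0006109 - j0.00116 A = 0.001311∠-62.2° A.
Step 6 — Complex power: S = V·I* = 0.007493 + j0.0002913 VA.
Step 7 — Real power: P = Re(S) = 0.007493 W.
Step 8 — Reactive power: Q = Im(S) = 0.0002913 VAR.
Step 9 — Apparent power: |S| = 0.007499 VA.
Step 10 — Power factor: PF = P/|S| = 0.9992 (lagging).

(a) P = 0.007493 W  (b) Q = 0.0002913 VAR  (c) S = 0.007499 VA  (d) PF = 0.9992 (lagging)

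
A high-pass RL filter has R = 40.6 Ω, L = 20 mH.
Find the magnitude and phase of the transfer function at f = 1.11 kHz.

Step 1 — Angular frequency: ω = 2π·1110 = 6974 rad/s.
Step 2 — Transfer function: H(jω) = jωL/(R + jωL).
Step 3 — Numerator jωL = j·139.5; denominator R + jωL = 40.6 + j139.5.
Step 4 — H = 0.9219 + j0.2683.
Step 5 — Magnitude: |H| = 0.9602 (-0.4 dB); phase: φ = 16.2°.

|H| = 0.9602 (-0.4 dB), φ = 16.2°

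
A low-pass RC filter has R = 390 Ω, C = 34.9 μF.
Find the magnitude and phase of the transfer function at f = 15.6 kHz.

Step 1 — Angular frequency: ω = 2π·1.56e+04 = 9.802e+04 rad/s.
Step 2 — Transfer function: H(jω) = 1/(1 + jωRC).
Step 3 — Denominator: 1 + jωRC = 1 + j·9.802e+04·390·3.49e-05 = 1 + j1334.
Step 4 — H = 5.618e-07 - j0.0007496.
Step 5 — Magnitude: |H| = 0.0007496 (-62.5 dB); phase: φ = -90.0°.

|H| = 0.0007496 (-62.5 dB), φ = -90.0°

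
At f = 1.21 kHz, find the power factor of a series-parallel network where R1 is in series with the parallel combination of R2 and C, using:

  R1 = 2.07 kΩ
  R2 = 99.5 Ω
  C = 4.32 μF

Step 1 — Angular frequency: ω = 2π·f = 2π·1210 = 7603 rad/s.
Step 2 — Component impedances:
  R1: Z = R = 2070 Ω
  R2: Z = R = 99.5 Ω
  C: Z = 1/(jωC) = -j/(ω·C) = 0 - j30.45 Ω
Step 3 — Parallel branch: R2 || C = 1/(1/R2 + 1/C) = 8.519 - j27.84 Ω.
Step 4 — Series with R1: Z_total = R1 + (R2 || C) = 2079 - j27.84 Ω = 2079∠-0.8° Ω.
Step 5 — Power factor: PF = cos(φ) = Re(Z)/|Z| = 2078.5/2078.7 = 0.9999.
Step 6 — Type: Im(Z) = -27.84 ⇒ leading (phase φ = -0.8°).

PF = 0.9999 (leading, φ = -0.8°)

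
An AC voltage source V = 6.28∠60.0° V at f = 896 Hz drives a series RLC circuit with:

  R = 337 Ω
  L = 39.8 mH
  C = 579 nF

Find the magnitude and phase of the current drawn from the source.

Step 1 — Angular frequency: ω = 2π·f = 2π·896 = 5630 rad/s.
Step 2 — Component impedances:
  R: Z = R = 337 Ω
  L: Z = jωL = j·5630·0.0398 = 0 + j224.1 Ω
  C: Z = 1/(jωC) = -j/(ω·C) = 0 - j306.8 Ω
Step 3 — Series combination: Z_total = R + L + C = 337 - j82.72 Ω = 347∠-13.8° Ω.
Step 4 — Source phasor: V = 6.28∠60.0° V = 3.14 + j5.439 V.
Step 5 — Ohm's law: I = V / Z_total = (3.14 + j5.439) / (337 - j82.72) = 0.005052 + j0.01738 A.
Step 6 — Convert to polar: |I| = 0.0181 A, ∠I = 73.8°.

I = 0.0181∠73.8° A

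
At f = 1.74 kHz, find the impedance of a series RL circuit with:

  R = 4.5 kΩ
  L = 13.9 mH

Step 1 — Angular frequency: ω = 2π·f = 2π·1740 = 1.093e+04 rad/s.
Step 2 — Component impedances:
  R: Z = R = 4500 Ω
  L: Z = jωL = j·1.093e+04·0.0139 = 0 + j152 Ω
Step 3 — Series combination: Z_total = R + L = 4500 + j152 Ω = 4503∠1.9° Ω.

Z = 4500 + j152 Ω = 4503∠1.9° Ω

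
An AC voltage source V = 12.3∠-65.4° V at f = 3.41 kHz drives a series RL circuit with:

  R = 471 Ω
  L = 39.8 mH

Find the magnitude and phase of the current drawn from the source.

Step 1 — Angular frequency: ω = 2π·f = 2π·3410 = 2.143e+04 rad/s.
Step 2 — Component impedances:
  R: Z = R = 471 Ω
  L: Z = jωL = j·2.143e+04·0.0398 = 0 + j852.7 Ω
Step 3 — Series combination: Z_total = R + L = 471 + j852.7 Ω = 974.2∠61.1° Ω.
Step 4 — Source phasor: V = 12.3∠-65.4° V = 5.12 - j11.18 V.
Step 5 — Ohm's law: I = V / Z_total = (5.12 - j11.18) / (471 + j852.7) = -0.007508 - j0.01015 A.
Step 6 — Convert to polar: |I| = 0.01263 A, ∠I = -126.5°.

I = 0.01263∠-126.5° A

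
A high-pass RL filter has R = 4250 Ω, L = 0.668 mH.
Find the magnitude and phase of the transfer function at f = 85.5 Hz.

Step 1 — Angular frequency: ω = 2π·85.5 = 537.2 rad/s.
Step 2 — Transfer function: H(jω) = jωL/(R + jωL).
Step 3 — Numerator jωL = j·0.3589; denominator R + jωL = 4250 + j0.3589.
Step 4 — H = 7.13e-09 + j8.444e-05.
Step 5 — Magnitude: |H| = 8.444e-05 (-81.5 dB); phase: φ = 90.0°.

|H| = 8.444e-05 (-81.5 dB), φ = 90.0°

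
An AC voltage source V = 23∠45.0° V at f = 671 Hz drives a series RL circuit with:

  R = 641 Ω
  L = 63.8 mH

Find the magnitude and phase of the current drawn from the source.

Step 1 — Angular frequency: ω = 2π·f = 2π·671 = 4216 rad/s.
Step 2 — Component impedances:
  R: Z = R = 641 Ω
  L: Z = jωL = j·4216·0.0638 = 0 + j269 Ω
Step 3 — Series combination: Z_total = R + L = 641 + j269 Ω = 695.1∠22.8° Ω.
Step 4 — Source phasor: V = 23∠45.0° V = 16.26 + j16.26 V.
Step 5 — Ohm's law: I = V / Z_total = (16.26 + j16.26) / (641 + j269) = 0.03063 + j0.01252 A.
Step 6 — Convert to polar: |I| = 0.03309 A, ∠I = 22.2°.

I = 0.03309∠22.2° A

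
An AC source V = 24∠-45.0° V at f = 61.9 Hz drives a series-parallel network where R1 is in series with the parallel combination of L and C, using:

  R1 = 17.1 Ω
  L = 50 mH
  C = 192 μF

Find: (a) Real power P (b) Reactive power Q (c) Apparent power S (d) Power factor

Step 1 — Angular frequency: ω = 2π·f = 2π·61.9 = 388.9 rad/s.
Step 2 — Component impedances:
  R1: Z = R = 17.1 Ω
  L: Z = jωL = j·388.9·0.05 = 0 + j19.45 Ω
  C: Z = 1/(jωC) = -j/(ω·C) = 0 - j13.39 Ω
Step 3 — Parallel branch: L || C = 1/(1/L + 1/C) = 0 - j43.01 Ω.
Step 4 — Series with R1: Z_total = R1 + (L || C) = 17.1 - j43.01 Ω = 46.28∠-68.3° Ω.
Step 5 — Source phasor: V = 24∠-45.0° V = 16.97 - j16.97 V.
Step 6 — Current: I = V / Z = 0.4762 + j0.2053 A = 0.5185∠23.3° A.
Step 7 — Complex power: S = V·I* = 4.598 - j11.56 VA.
Step 8 — Real power: P = Re(S) = 4.598 W.
Step 9 — Reactive power: Q = Im(S) = -11.56 VAR.
Step 10 — Apparent power: |S| = 12.45 VA.
Step 11 — Power factor: PF = P/|S| = 0.3695 (leading).

(a) P = 4.598 W  (b) Q = -11.56 VAR  (c) S = 12.45 VA  (d) PF = 0.3695 (leading)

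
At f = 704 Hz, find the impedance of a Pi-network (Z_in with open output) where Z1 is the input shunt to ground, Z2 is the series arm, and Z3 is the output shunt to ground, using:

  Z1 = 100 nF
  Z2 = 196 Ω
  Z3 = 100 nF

Step 1 — Angular frequency: ω = 2π·f = 2π·704 = 4423 rad/s.
Step 2 — Component impedances:
  Z1: Z = 1/(jωC) = -j/(ω·C) = 0 - j2261 Ω
  Z2: Z = R = 196 Ω
  Z3: Z = 1/(jωC) = -j/(ω·C) = 0 - j2261 Ω
Step 3 — With open output, the series arm Z2 and the output shunt Z3 appear in series to ground: Z2 + Z3 = 196 - j2261 Ω.
Step 4 — Parallel with input shunt Z1: Z_in = Z1 || (Z2 + Z3) = 48.91 - j1132 Ω = 1134∠-87.5° Ω.

Z = 48.91 - j1132 Ω = 1134∠-87.5° Ω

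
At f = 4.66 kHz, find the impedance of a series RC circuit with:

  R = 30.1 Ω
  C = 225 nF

Step 1 — Angular frequency: ω = 2π·f = 2π·4660 = 2.928e+04 rad/s.
Step 2 — Component impedances:
  R: Z = R = 30.1 Ω
  C: Z = 1/(jωC) = -j/(ω·C) = 0 - j151.8 Ω
Step 3 — Series combination: Z_total = R + C = 30.1 - j151.8 Ω = 154.7∠-78.8° Ω.

Z = 30.1 - j151.8 Ω = 154.7∠-78.8° Ω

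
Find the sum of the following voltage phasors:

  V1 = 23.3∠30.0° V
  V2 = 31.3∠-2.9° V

Step 1 — Convert each phasor to rectangular form:
  V1 = 23.3·(cos(30.0°) + j·sin(30.0°)) = 20.18 + j11.65 V
  V2 = 31.3·(cos(-2.9°) + j·sin(-2.9°)) = 31.26 - j1.584 V
Step 2 — Sum components: V_total = 51.44 + j10.07 V.
Step 3 — Convert to polar: |V_total| = 52.41 V, ∠V_total = 11.1°.

V_total = 52.41∠11.1° V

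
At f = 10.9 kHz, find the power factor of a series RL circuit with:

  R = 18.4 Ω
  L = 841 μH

Step 1 — Angular frequency: ω = 2π·f = 2π·1.09e+04 = 6.849e+04 rad/s.
Step 2 — Component impedances:
  R: Z = R = 18.4 Ω
  L: Z = jωL = j·6.849e+04·0.000841 = 0 + j57.6 Ω
Step 3 — Series combination: Z_total = R + L = 18.4 + j57.6 Ω = 60.46∠72.3° Ω.
Step 4 — Power factor: PF = cos(φ) = Re(Z)/|Z| = 18.4/60.46 = 0.3043.
Step 5 — Type: Im(Z) = 57.6 ⇒ lagging (phase φ = 72.3°).

PF = 0.3043 (lagging, φ = 72.3°)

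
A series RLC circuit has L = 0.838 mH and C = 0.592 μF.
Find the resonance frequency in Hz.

Step 1 — Resonance condition Im(Z)=0 gives ω₀ = 1/√(LC).
Step 2 — ω₀ = 1/√(0.000838·5.92e-07) = 4.49e+04 rad/s.
Step 3 — f₀ = ω₀/(2π) = 7146 Hz.

f₀ = 7146 Hz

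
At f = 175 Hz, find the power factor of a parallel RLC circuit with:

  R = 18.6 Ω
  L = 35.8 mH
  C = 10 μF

Step 1 — Angular frequency: ω = 2π·f = 2π·175 = 1100 rad/s.
Step 2 — Component impedances:
  R: Z = R = 18.6 Ω
  L: Z = jωL = j·1100·0.0358 = 0 + j39.36 Ω
  C: Z = 1/(jωC) = -j/(ω·C) = 0 - j90.95 Ω
Step 3 — Parallel combination: 1/Z_total = 1/R + 1/L + 1/C; Z_total = 17.35 + j4.651 Ω = 17.97∠15.0° Ω.
Step 4 — Power factor: PF = cos(φ) = Re(Z)/|Z| = 17.354/17.966 = 0.9659.
Step 5 — Type: Im(Z) = 4.651 ⇒ lagging (phase φ = 15.0°).

PF = 0.9659 (lagging, φ = 15.0°)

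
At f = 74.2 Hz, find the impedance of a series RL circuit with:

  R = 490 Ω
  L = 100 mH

Step 1 — Angular frequency: ω = 2π·f = 2π·74.2 = 466.2 rad/s.
Step 2 — Component impedances:
  R: Z = R = 490 Ω
  L: Z = jωL = j·466.2·0.1 = 0 + j46.62 Ω
Step 3 — Series combination: Z_total = R + L = 490 + j46.62 Ω = 492.2∠5.4° Ω.

Z = 490 + j46.62 Ω = 492.2∠5.4° Ω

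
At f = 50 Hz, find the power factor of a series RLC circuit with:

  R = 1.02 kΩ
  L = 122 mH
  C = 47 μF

Step 1 — Angular frequency: ω = 2π·f = 2π·50 = 314.2 rad/s.
Step 2 — Component impedances:
  R: Z = R = 1020 Ω
  L: Z = jωL = j·314.2·0.122 = 0 + j38.33 Ω
  C: Z = 1/(jωC) = -j/(ω·C) = 0 - j67.73 Ω
Step 3 — Series combination: Z_total = R + L + C = 1020 - j29.4 Ω = 1020∠-1.7° Ω.
Step 4 — Power factor: PF = cos(φ) = Re(Z)/|Z| = 1020/1020.4 = 0.9996.
Step 5 — Type: Im(Z) = -29.4 ⇒ leading (phase φ = -1.7°).

PF = 0.9996 (leading, φ = -1.7°)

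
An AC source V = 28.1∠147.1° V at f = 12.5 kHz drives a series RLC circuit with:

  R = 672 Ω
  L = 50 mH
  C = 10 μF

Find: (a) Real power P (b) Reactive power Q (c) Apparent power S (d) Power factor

Step 1 — Angular frequency: ω = 2π·f = 2π·1.25e+04 = 7.854e+04 rad/s.
Step 2 — Component impedances:
  R: Z = R = 672 Ω
  L: Z = jωL = j·7.854e+04·0.05 = 0 + j3927 Ω
  C: Z = 1/(jωC) = -j/(ω·C) = 0 - j1.273 Ω
Step 3 — Series combination: Z_total = R + L + C = 672 + j3926 Ω = 3983∠80.3° Ω.
Step 4 — Source phasor: V = 28.1∠147.1° V = -23.59 + j15.26 V.
Step 5 — Current: I = V / Z = 0.002778 + j0.006485 A = 0.007055∠66.8° A.
Step 6 — Complex power: S = V·I* = 0.03345 + j0.1954 VA.
Step 7 — Real power: P = Re(S) = 0.03345 W.
Step 8 — Reactive power: Q = Im(S) = 0.1954 VAR.
Step 9 — Apparent power: |S| = 0.1983 VA.
Step 10 — Power factor: PF = P/|S| = 0.1687 (lagging).

(a) P = 0.03345 W  (b) Q = 0.1954 VAR  (c) S = 0.1983 VA  (d) PF = 0.1687 (lagging)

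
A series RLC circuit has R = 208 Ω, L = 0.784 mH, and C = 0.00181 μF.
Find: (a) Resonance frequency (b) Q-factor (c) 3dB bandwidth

Step 1 — Resonance condition Im(Z)=0 gives ω₀ = 1/√(LC).
Step 2 — ω₀ = 1/√(0.000784·1.81e-09) = 8.395e+05 rad/s.
Step 3 — f₀ = ω₀/(2π) = 1.336e+05 Hz.
Step 4 — Series Q: Q = ω₀L/R = 8.395e+05·0.000784/208 = 3.164.
Step 5 — 3dB bandwidth: Δω = ω₀/Q = 2.653e+05 rad/s; BW = Δω/(2π) = 4.222e+04 Hz.

(a) f₀ = 1.336e+05 Hz  (b) Q = 3.164  (c) BW = 4.222e+04 Hz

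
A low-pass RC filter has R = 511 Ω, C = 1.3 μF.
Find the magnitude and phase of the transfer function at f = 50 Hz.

Step 1 — Angular frequency: ω = 2π·50 = 314.2 rad/s.
Step 2 — Transfer function: H(jω) = 1/(1 + jωRC).
Step 3 — Denominator: 1 + jωRC = 1 + j·314.2·511·1.3e-06 = 1 + j0.2087.
Step 4 — H = 0.9583 - j0.2.
Step 5 — Magnitude: |H| = 0.9789 (-0.2 dB); phase: φ = -11.8°.

|H| = 0.9789 (-0.2 dB), φ = -11.8°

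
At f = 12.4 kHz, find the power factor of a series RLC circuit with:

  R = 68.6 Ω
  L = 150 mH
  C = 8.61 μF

Step 1 — Angular frequency: ω = 2π·f = 2π·1.24e+04 = 7.791e+04 rad/s.
Step 2 — Component impedances:
  R: Z = R = 68.6 Ω
  L: Z = jωL = j·7.791e+04·0.15 = 0 + j1.169e+04 Ω
  C: Z = 1/(jωC) = -j/(ω·C) = 0 - j1.491 Ω
Step 3 — Series combination: Z_total = R + L + C = 68.6 + j1.169e+04 Ω = 1.169e+04∠89.7° Ω.
Step 4 — Power factor: PF = cos(φ) = Re(Z)/|Z| = 68.6/11685 = 0.005871.
Step 5 — Type: Im(Z) = 1.169e+04 ⇒ lagging (phase φ = 89.7°).

PF = 0.005871 (lagging, φ = 89.7°)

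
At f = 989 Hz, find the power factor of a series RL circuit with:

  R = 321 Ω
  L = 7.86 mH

Step 1 — Angular frequency: ω = 2π·f = 2π·989 = 6214 rad/s.
Step 2 — Component impedances:
  R: Z = R = 321 Ω
  L: Z = jωL = j·6214·0.00786 = 0 + j48.84 Ω
Step 3 — Series combination: Z_total = R + L = 321 + j48.84 Ω = 324.7∠8.7° Ω.
Step 4 — Power factor: PF = cos(φ) = Re(Z)/|Z| = 321/324.7 = 0.9886.
Step 5 — Type: Im(Z) = 48.84 ⇒ lagging (phase φ = 8.7°).

PF = 0.9886 (lagging, φ = 8.7°)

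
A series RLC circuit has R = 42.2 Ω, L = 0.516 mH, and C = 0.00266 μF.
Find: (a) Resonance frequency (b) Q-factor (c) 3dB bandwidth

Step 1 — Resonance: ω₀ = 1/√(LC) = 1/√(0.000516·2.66e-09) = 8.536e+05 rad/s.
Step 2 — f₀ = ω₀/(2π) = 1.358e+05 Hz.
Step 3 — Series Q: Q = ω₀L/R = 8.536e+05·0.000516/42.2 = 10.44.
Step 4 — Bandwidth: Δω = ω₀/Q = 8.178e+04 rad/s; BW = Δω/(2π) = 1.302e+04 Hz.

(a) f₀ = 1.358e+05 Hz  (b) Q = 10.44  (c) BW = 1.302e+04 Hz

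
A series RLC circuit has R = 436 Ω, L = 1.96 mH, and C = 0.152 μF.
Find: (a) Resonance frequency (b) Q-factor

Step 1 — Resonance condition Im(Z)=0 gives ω₀ = 1/√(LC).
Step 2 — ω₀ = 1/√(0.00196·1.52e-07) = 5.794e+04 rad/s.
Step 3 — f₀ = ω₀/(2π) = 9221 Hz.
Step 4 — Series Q: Q = ω₀L/R = 5.794e+04·0.00196/436 = 0.2604.

(a) f₀ = 9221 Hz  (b) Q = 0.2604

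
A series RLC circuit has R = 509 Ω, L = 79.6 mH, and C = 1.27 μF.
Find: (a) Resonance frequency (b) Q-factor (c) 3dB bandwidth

Step 1 — Resonance: ω₀ = 1/√(LC) = 1/√(0.0796·1.27e-06) = 3145 rad/s.
Step 2 — f₀ = ω₀/(2π) = 500.6 Hz.
Step 3 — Series Q: Q = ω₀L/R = 3145·0.0796/509 = 0.4919.
Step 4 — Bandwidth: Δω = ω₀/Q = 6394 rad/s; BW = Δω/(2π) = 1018 Hz.

(a) f₀ = 500.6 Hz  (b) Q = 0.4919  (c) BW = 1018 Hz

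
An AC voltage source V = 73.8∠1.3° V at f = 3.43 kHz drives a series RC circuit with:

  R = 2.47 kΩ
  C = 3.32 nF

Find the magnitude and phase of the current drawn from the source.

Step 1 — Angular frequency: ω = 2π·f = 2π·3430 = 2.155e+04 rad/s.
Step 2 — Component impedances:
  R: Z = R = 2470 Ω
  C: Z = 1/(jωC) = -j/(ω·C) = 0 - j1.398e+04 Ω
Step 3 — Series combination: Z_total = R + C = 2470 - j1.398e+04 Ω = 1.419e+04∠-80.0° Ω.
Step 4 — Source phasor: V = 73.8∠1.3° V = 73.78 + j1.674 V.
Step 5 — Ohm's law: I = V / Z_total = (73.78 + j1.674) / (2470 - j1.398e+04) = 0.0007885 + j0.00514 A.
Step 6 — Convert to polar: |I| = 0.0052 A, ∠I = 81.3°.

I = 0.0052∠81.3° A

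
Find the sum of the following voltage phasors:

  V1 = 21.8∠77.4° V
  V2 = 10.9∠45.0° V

Step 1 — Convert each phasor to rectangular form:
  V1 = 21.8·(cos(77.4°) + j·sin(77.4°)) = 4.756 + j21.27 V
  V2 = 10.9·(cos(45.0°) + j·sin(45.0°)) = 7.707 + j7.707 V
Step 2 — Sum components: V_total = 12.46 + j28.98 V.
Step 3 — Convert to polar: |V_total| = 31.55 V, ∠V_total = 66.7°.

V_total = 31.55∠66.7° V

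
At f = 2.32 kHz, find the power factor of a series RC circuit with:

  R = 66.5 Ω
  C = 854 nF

Step 1 — Angular frequency: ω = 2π·f = 2π·2320 = 1.458e+04 rad/s.
Step 2 — Component impedances:
  R: Z = R = 66.5 Ω
  C: Z = 1/(jωC) = -j/(ω·C) = 0 - j80.33 Ω
Step 3 — Series combination: Z_total = R + C = 66.5 - j80.33 Ω = 104.3∠-50.4° Ω.
Step 4 — Power factor: PF = cos(φ) = Re(Z)/|Z| = 66.5/104.28 = 0.6377.
Step 5 — Type: Im(Z) = -80.33 ⇒ leading (phase φ = -50.4°).

PF = 0.6377 (leading, φ = -50.4°)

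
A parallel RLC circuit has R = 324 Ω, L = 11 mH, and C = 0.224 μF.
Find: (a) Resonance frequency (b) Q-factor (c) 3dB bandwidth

Step 1 — Resonance: ω₀ = 1/√(LC) = 1/√(0.011·2.24e-07) = 2.015e+04 rad/s.
Step 2 — f₀ = ω₀/(2π) = 3206 Hz.
Step 3 — Parallel Q: Q = R/(ω₀L) = 324/(2.015e+04·0.011) = 1.462.
Step 4 — Bandwidth: Δω = ω₀/Q = 1.378e+04 rad/s; BW = Δω/(2π) = 2193 Hz.

(a) f₀ = 3206 Hz  (b) Q = 1.462  (c) BW = 2193 Hz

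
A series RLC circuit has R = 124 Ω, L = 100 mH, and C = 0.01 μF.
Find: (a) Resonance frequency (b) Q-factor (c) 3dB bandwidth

Step 1 — Resonance: ω₀ = 1/√(LC) = 1/√(0.1·1e-08) = 3.162e+04 rad/s.
Step 2 — f₀ = ω₀/(2π) = 5033 Hz.
Step 3 — Series Q: Q = ω₀L/R = 3.162e+04·0.1/124 = 25.5.
Step 4 — Bandwidth: Δω = ω₀/Q = 1240 rad/s; BW = Δω/(2π) = 197.4 Hz.

(a) f₀ = 5033 Hz  (b) Q = 25.5  (c) BW = 197.4 Hz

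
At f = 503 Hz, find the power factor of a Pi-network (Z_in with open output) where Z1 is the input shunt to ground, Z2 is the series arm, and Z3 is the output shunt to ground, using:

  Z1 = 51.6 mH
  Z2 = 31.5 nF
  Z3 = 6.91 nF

Step 1 — Angular frequency: ω = 2π·f = 2π·503 = 3160 rad/s.
Step 2 — Component impedances:
  Z1: Z = jωL = j·3160·0.0516 = 0 + j163.1 Ω
  Z2: Z = 1/(jωC) = -j/(ω·C) = 0 - j1.004e+04 Ω
  Z3: Z = 1/(jωC) = -j/(ω·C) = 0 - j4.579e+04 Ω
Step 3 — With open output, the series arm Z2 and the output shunt Z3 appear in series to ground: Z2 + Z3 = 0 - j5.584e+04 Ω.
Step 4 — Parallel with input shunt Z1: Z_in = Z1 || (Z2 + Z3) = 0 + j163.6 Ω = 163.6∠90.0° Ω.
Step 5 — Power factor: PF = cos(φ) = Re(Z)/|Z| = -0/163.6 = -0.
Step 6 — Type: Im(Z) = 163.6 ⇒ lagging (phase φ = 90.0°).

PF = -0 (lagging, φ = 90.0°)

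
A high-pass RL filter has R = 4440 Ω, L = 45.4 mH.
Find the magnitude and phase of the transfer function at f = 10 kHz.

Step 1 — Angular frequency: ω = 2π·1e+04 = 6.283e+04 rad/s.
Step 2 — Transfer function: H(jω) = jωL/(R + jωL).
Step 3 — Numerator jωL = j·2853; denominator R + jωL = 4440 + j2853.
Step 4 — H = 0.2922 + j0.4548.
Step 5 — Magnitude: |H| = 0.5405 (-5.3 dB); phase: φ = 57.3°.

|H| = 0.5405 (-5.3 dB), φ = 57.3°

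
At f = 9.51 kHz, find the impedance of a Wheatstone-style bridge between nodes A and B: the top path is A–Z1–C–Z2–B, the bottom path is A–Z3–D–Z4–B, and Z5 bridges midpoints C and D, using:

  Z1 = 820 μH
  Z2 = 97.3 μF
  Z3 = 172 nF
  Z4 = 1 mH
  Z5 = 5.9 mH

Step 1 — Angular frequency: ω = 2π·f = 2π·9510 = 5.975e+04 rad/s.
Step 2 — Component impedances:
  Z1: Z = jωL = j·5.975e+04·0.00082 = 0 + j49 Ω
  Z2: Z = 1/(jωC) = -j/(ω·C) = 0 - j0.172 Ω
  Z3: Z = 1/(jωC) = -j/(ω·C) = 0 - j97.3 Ω
  Z4: Z = jωL = j·5.975e+04·0.001 = 0 + j59.75 Ω
  Z5: Z = jωL = j·5.975e+04·0.0059 = 0 + j352.5 Ω
Step 3 — Bridge requires nodal analysis (the Z5 bridge couples midpoints C and D, so the two paths cannot be reduced to a simple series/parallel combination). Setting node B to ground and injecting 1 A at node A, the 3-node admittance system at A, C, D solves to V_A = Z_AB = 0 - j846.5 Ω = 846.5∠-90.0° Ω.

Z = 0 - j846.5 Ω = 846.5∠-90.0° Ω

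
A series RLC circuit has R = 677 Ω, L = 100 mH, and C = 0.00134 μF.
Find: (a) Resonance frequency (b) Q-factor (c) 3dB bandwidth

Step 1 — Resonance: ω₀ = 1/√(LC) = 1/√(0.1·1.34e-09) = 8.639e+04 rad/s.
Step 2 — f₀ = ω₀/(2π) = 1.375e+04 Hz.
Step 3 — Series Q: Q = ω₀L/R = 8.639e+04·0.1/677 = 12.76.
Step 4 — Bandwidth: Δω = ω₀/Q = 6770 rad/s; BW = Δω/(2π) = 1077 Hz.

(a) f₀ = 1.375e+04 Hz  (b) Q = 12.76  (c) BW = 1077 Hz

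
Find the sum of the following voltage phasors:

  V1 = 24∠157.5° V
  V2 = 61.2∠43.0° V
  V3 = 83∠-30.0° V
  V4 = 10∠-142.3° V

Step 1 — Convert each phasor to rectangular form:
  V1 = 24·(cos(157.5°) + j·sin(157.5°)) = -22.17 + j9.184 V
  V2 = 61.2·(cos(43.0°) + j·sin(43.0°)) = 44.76 + j41.74 V
  V3 = 83·(cos(-30.0°) + j·sin(-30.0°)) = 71.88 - j41.5 V
  V4 = 10·(cos(-142.3°) + j·sin(-142.3°)) = -7.912 - j6.115 V
Step 2 — Sum components: V_total = 86.55 + j3.307 V.
Step 3 — Convert to polar: |V_total| = 86.62 V, ∠V_total = 2.2°.

V_total = 86.62∠2.2° V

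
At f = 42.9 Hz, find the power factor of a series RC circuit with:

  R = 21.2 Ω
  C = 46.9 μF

Step 1 — Angular frequency: ω = 2π·f = 2π·42.9 = 269.5 rad/s.
Step 2 — Component impedances:
  R: Z = R = 21.2 Ω
  C: Z = 1/(jωC) = -j/(ω·C) = 0 - j79.1 Ω
Step 3 — Series combination: Z_total = R + C = 21.2 - j79.1 Ω = 81.89∠-75.0° Ω.
Step 4 — Power factor: PF = cos(φ) = Re(Z)/|Z| = 21.2/81.89 = 0.2589.
Step 5 — Type: Im(Z) = -79.1 ⇒ leading (phase φ = -75.0°).

PF = 0.2589 (leading, φ = -75.0°)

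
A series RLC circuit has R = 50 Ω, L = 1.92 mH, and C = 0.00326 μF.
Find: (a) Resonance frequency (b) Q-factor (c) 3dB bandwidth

Step 1 — Resonance condition Im(Z)=0 gives ω₀ = 1/√(LC).
Step 2 — ω₀ = 1/√(0.00192·3.26e-09) = 3.997e+05 rad/s.
Step 3 — f₀ = ω₀/(2π) = 6.362e+04 Hz.
Step 4 — Series Q: Q = ω₀L/R = 3.997e+05·0.00192/50 = 15.35.
Step 5 — 3dB bandwidth: Δω = ω₀/Q = 2.604e+04 rad/s; BW = Δω/(2π) = 4145 Hz.

(a) f₀ = 6.362e+04 Hz  (b) Q = 15.35  (c) BW = 4145 Hz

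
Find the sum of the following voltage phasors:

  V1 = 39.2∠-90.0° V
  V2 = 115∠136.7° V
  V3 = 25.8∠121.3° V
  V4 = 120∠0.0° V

Step 1 — Convert each phasor to rectangular form:
  V1 = 39.2·(cos(-90.0°) + j·sin(-90.0°)) = 0 - j39.2 V
  V2 = 115·(cos(136.7°) + j·sin(136.7°)) = -83.69 + j78.87 V
  V3 = 25.8·(cos(121.3°) + j·sin(121.3°)) = -13.4 + j22.05 V
  V4 = 120·(cos(0.0°) + j·sin(0.0°)) = 120 V
Step 2 — Sum components: V_total = 22.9 + j61.71 V.
Step 3 — Convert to polar: |V_total| = 65.83 V, ∠V_total = 69.6°.

V_total = 65.83∠69.6° V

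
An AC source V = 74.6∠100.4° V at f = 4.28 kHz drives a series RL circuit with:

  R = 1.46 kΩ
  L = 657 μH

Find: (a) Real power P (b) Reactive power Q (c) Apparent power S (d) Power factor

Step 1 — Angular frequency: ω = 2π·f = 2π·4280 = 2.689e+04 rad/s.
Step 2 — Component impedances:
  R: Z = R = 1460 Ω
  L: Z = jωL = j·2.689e+04·0.000657 = 0 + j17.67 Ω
Step 3 — Series combination: Z_total = R + L = 1460 + j17.67 Ω = 1460∠0.7° Ω.
Step 4 — Source phasor: V = 74.6∠100.4° V = -13.47 + j73.37 V.
Step 5 — Current: I = V / Z = -0.008614 + j0.05036 A = 0.05109∠99.7° A.
Step 6 — Complex power: S = V·I* = 3.811 + j0.04612 VA.
Step 7 — Real power: P = Re(S) = 3.811 W.
Step 8 — Reactive power: Q = Im(S) = 0.04612 VAR.
Step 9 — Apparent power: |S| = 3.811 VA.
Step 10 — Power factor: PF = P/|S| = 0.9999 (lagging).

(a) P = 3.811 W  (b) Q = 0.04612 VAR  (c) S = 3.811 VA  (d) PF = 0.9999 (lagging)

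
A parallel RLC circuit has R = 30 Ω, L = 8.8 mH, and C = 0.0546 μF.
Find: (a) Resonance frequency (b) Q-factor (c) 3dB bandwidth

Step 1 — Resonance: ω₀ = 1/√(LC) = 1/√(0.0088·5.46e-08) = 4.562e+04 rad/s.
Step 2 — f₀ = ω₀/(2π) = 7261 Hz.
Step 3 — Parallel Q: Q = R/(ω₀L) = 30/(4.562e+04·0.0088) = 0.07473.
Step 4 — Bandwidth: Δω = ω₀/Q = 6.105e+05 rad/s; BW = Δω/(2π) = 9.716e+04 Hz.

(a) f₀ = 7261 Hz  (b) Q = 0.07473  (c) BW = 9.716e+04 Hz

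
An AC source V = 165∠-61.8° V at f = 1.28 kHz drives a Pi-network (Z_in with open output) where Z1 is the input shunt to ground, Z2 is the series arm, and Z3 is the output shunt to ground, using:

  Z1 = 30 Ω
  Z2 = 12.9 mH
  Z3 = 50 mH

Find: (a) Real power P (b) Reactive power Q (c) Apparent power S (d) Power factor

Step 1 — Angular frequency: ω = 2π·f = 2π·1280 = 8042 rad/s.
Step 2 — Component impedances:
  Z1: Z = R = 30 Ω
  Z2: Z = jωL = j·8042·0.0129 = 0 + j103.7 Ω
  Z3: Z = jωL = j·8042·0.05 = 0 + j402.1 Ω
Step 3 — With open output, the series arm Z2 and the output shunt Z3 appear in series to ground: Z2 + Z3 = 0 + j505.9 Ω.
Step 4 — Parallel with input shunt Z1: Z_in = Z1 || (Z2 + Z3) = 29.89 + j1.773 Ω = 29.95∠3.4° Ω.
Step 5 — Source phasor: V = 165∠-61.8° V = 77.97 - j145.4 V.
Step 6 — Current: I = V / Z = 2.312 - j5.001 A = 5.51∠-65.2° A.
Step 7 — Complex power: S = V·I* = 907.5 + j53.82 VA.
Step 8 — Real power: P = Re(S) = 907.5 W.
Step 9 — Reactive power: Q = Im(S) = 53.82 VAR.
Step 10 — Apparent power: |S| = 909.1 VA.
Step 11 — Power factor: PF = P/|S| = 0.9982 (lagging).

(a) P = 907.5 W  (b) Q = 53.82 VAR  (c) S = 909.1 VA  (d) PF = 0.9982 (lagging)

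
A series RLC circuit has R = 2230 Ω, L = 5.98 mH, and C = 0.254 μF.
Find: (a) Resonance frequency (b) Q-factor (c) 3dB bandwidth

Step 1 — Resonance condition Im(Z)=0 gives ω₀ = 1/√(LC).
Step 2 — ω₀ = 1/√(0.00598·2.54e-07) = 2.566e+04 rad/s.
Step 3 — f₀ = ω₀/(2π) = 4084 Hz.
Step 4 — Series Q: Q = ω₀L/R = 2.566e+04·0.00598/2230 = 0.06881.
Step 5 — 3dB bandwidth: Δω = ω₀/Q = 3.729e+05 rad/s; BW = Δω/(2π) = 5.935e+04 Hz.

(a) f₀ = 4084 Hz  (b) Q = 0.06881  (c) BW = 5.935e+04 Hz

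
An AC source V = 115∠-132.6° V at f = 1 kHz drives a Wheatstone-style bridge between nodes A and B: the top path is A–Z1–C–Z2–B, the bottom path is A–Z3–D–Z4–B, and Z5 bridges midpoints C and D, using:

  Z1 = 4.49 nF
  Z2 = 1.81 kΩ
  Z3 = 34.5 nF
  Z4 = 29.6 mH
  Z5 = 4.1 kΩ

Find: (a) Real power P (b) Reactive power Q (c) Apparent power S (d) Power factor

Step 1 — Angular frequency: ω = 2π·f = 2π·1000 = 6283 rad/s.
Step 2 — Component impedances:
  Z1: Z = 1/(jωC) = -j/(ω·C) = 0 - j3.545e+04 Ω
  Z2: Z = R = 1810 Ω
  Z3: Z = 1/(jωC) = -j/(ω·C) = 0 - j4613 Ω
  Z4: Z = jωL = j·6283·0.0296 = 0 + j186 Ω
  Z5: Z = R = 4100 Ω
Step 3 — Bridge requires nodal analysis (the Z5 bridge couples midpoints C and D, so the two paths cannot be reduced to a simple series/parallel combination). Setting node B to ground and injecting 1 A at node A, the 3-node admittance system at A, C, D solves to V_A = Z_AB = 20.76 - j3925 Ω = 3925∠-89.7° Ω.
Step 4 — Source phasor: V = 115∠-132.6° V = -77.84 - j84.65 V.
Step 5 — Current: I = V / Z = 0.02146 - j0.01995 A = 0.0293∠-42.9° A.
Step 6 — Complex power: S = V·I* = 0.01782 - j3.37 VA.
Step 7 — Real power: P = Re(S) = 0.01782 W.
Step 8 — Reactive power: Q = Im(S) = -3.37 VAR.
Step 9 — Apparent power: |S| = 3.37 VA.
Step 10 — Power factor: PF = P/|S| = 0.00529 (leading).

(a) P = 0.01782 W  (b) Q = -3.37 VAR  (c) S = 3.37 VA  (d) PF = 0.00529 (leading)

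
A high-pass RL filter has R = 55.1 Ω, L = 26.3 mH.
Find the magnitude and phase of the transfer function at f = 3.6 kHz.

Step 1 — Angular frequency: ω = 2π·3600 = 2.262e+04 rad/s.
Step 2 — Transfer function: H(jω) = jωL/(R + jωL).
Step 3 — Numerator jωL = j·594.9; denominator R + jωL = 55.1 + j594.9.
Step 4 — H = 0.9915 + j0.09183.
Step 5 — Magnitude: |H| = 0.9957 (-0.0 dB); phase: φ = 5.3°.

|H| = 0.9957 (-0.0 dB), φ = 5.3°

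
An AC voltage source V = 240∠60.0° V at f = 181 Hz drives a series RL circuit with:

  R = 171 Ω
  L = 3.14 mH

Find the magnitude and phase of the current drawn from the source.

Step 1 — Angular frequency: ω = 2π·f = 2π·181 = 1137 rad/s.
Step 2 — Component impedances:
  R: Z = R = 171 Ω
  L: Z = jωL = j·1137·0.00314 = 0 + j3.571 Ω
Step 3 — Series combination: Z_total = R + L = 171 + j3.571 Ω = 171∠1.2° Ω.
Step 4 — Source phasor: V = 240∠60.0° V = 120 + j207.8 V.
Step 5 — Ohm's law: I = V / Z_total = (120 + j207.8) / (171 + j3.571) = 0.7268 + j1.2 A.
Step 6 — Convert to polar: |I| = 1.403 A, ∠I = 58.8°.

I = 1.403∠58.8° A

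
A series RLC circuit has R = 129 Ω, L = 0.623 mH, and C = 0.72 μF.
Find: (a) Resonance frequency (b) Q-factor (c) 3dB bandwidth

Step 1 — Resonance: ω₀ = 1/√(LC) = 1/√(0.000623·7.2e-07) = 4.722e+04 rad/s.
Step 2 — f₀ = ω₀/(2π) = 7515 Hz.
Step 3 — Series Q: Q = ω₀L/R = 4.722e+04·0.000623/129 = 0.228.
Step 4 — Bandwidth: Δω = ω₀/Q = 2.071e+05 rad/s; BW = Δω/(2π) = 3.296e+04 Hz.

(a) f₀ = 7515 Hz  (b) Q = 0.228  (c) BW = 3.296e+04 Hz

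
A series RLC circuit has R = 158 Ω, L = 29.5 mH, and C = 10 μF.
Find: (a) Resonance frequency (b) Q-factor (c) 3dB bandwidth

Step 1 — Resonance: ω₀ = 1/√(LC) = 1/√(0.0295·1e-05) = 1841 rad/s.
Step 2 — f₀ = ω₀/(2π) = 293 Hz.
Step 3 — Series Q: Q = ω₀L/R = 1841·0.0295/158 = 0.3438.
Step 4 — Bandwidth: Δω = ω₀/Q = 5356 rad/s; BW = Δω/(2π) = 852.4 Hz.

(a) f₀ = 293 Hz  (b) Q = 0.3438  (c) BW = 852.4 Hz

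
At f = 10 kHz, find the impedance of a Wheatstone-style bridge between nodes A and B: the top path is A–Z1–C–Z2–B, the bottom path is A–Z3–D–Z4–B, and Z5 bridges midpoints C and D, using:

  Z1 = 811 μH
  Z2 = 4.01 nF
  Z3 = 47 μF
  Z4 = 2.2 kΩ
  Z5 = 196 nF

Step 1 — Angular frequency: ω = 2π·f = 2π·1e+04 = 6.283e+04 rad/s.
Step 2 — Component impedances:
  Z1: Z = jωL = j·6.283e+04·0.000811 = 0 + j50.96 Ω
  Z2: Z = 1/(jωC) = -j/(ω·C) = 0 - j3969 Ω
  Z3: Z = 1/(jωC) = -j/(ω·C) = 0 - j0.3386 Ω
  Z4: Z = R = 2200 Ω
  Z5: Z = 1/(jωC) = -j/(ω·C) = 0 - j81.2 Ω
Step 3 — Bridge requires nodal analysis (the Z5 bridge couples midpoints C and D, so the two paths cannot be reduced to a simple series/parallel combination). Setting node B to ground and injecting 1 A at node A, the 3-node admittance system at A, C, D solves to V_A = Z_AB = 1654 - j949.5 Ω = 1908∠-29.9° Ω.

Z = 1654 - j949.5 Ω = 1908∠-29.9° Ω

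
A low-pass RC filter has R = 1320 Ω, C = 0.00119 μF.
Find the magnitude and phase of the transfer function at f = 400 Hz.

Step 1 — Angular frequency: ω = 2π·400 = 2513 rad/s.
Step 2 — Transfer function: H(jω) = 1/(1 + jωRC).
Step 3 — Denominator: 1 + jωRC = 1 + j·2513·1320·1.19e-09 = 1 + j0.003948.
Step 4 — H = 1 - j0.003948.
Step 5 — Magnitude: |H| = 1 (-0.0 dB); phase: φ = -0.2°.

|H| = 1 (-0.0 dB), φ = -0.2°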